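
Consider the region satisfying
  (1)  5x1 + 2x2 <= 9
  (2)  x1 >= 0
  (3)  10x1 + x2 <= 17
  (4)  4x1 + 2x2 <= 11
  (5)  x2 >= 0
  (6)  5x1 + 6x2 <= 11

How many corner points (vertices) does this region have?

Pairwise boundary intersections that survive every other constraint:
  (5/3, 1/3)
  (8/5, 1/2)
  (0, 0)
  (0, 11/6)
  (17/10, 0)

5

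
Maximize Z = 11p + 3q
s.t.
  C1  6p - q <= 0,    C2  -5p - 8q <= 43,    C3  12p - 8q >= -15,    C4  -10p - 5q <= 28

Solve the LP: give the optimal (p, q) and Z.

Feasible corners and Z = 11p + 3q:
  (5/12, 5/2) → Z = 145/12
  (-7/10, -21/5) → Z = -203/10
  (-299/140, -93/70) → Z = -3847/140

p = 5/12, q = 5/2, maximum Z = 145/12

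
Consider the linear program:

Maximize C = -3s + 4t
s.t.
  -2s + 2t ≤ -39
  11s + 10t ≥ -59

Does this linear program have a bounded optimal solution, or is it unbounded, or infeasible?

unbounded

From the feasible point (136/21, -547/42), moving in the direction (2, 2) keeps every constraint satisfied while C increases without bound.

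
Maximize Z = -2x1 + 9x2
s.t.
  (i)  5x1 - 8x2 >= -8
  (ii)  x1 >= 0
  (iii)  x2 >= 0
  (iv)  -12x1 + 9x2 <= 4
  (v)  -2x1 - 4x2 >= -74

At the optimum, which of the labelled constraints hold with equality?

(i) and (v)

Vertices and Z = -2x1 + 9x2:
  (40/51, 76/51) → Z = 604/51
  (140/9, 193/18) → Z = 1177/18
  (0, 0) → Z = 0
  (0, 4/9) → Z = 4
  (37, 0) → Z = -74

The maximum is at (140/9, 193/18). Substituting into each constraint, equality holds for (i) and (v); the remaining constraints have slack.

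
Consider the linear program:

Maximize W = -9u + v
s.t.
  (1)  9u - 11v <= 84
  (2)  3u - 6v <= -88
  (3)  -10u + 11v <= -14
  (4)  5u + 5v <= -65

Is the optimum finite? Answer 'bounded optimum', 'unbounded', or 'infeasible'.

infeasible

The boundaries 9u - 11v = 84 and 3u - 6v = -88 meet at (1472/21, 348/7), but that point violates 5u + 5v ≤ -65. Every candidate vertex is excluded by some other constraint, so the feasible region is empty.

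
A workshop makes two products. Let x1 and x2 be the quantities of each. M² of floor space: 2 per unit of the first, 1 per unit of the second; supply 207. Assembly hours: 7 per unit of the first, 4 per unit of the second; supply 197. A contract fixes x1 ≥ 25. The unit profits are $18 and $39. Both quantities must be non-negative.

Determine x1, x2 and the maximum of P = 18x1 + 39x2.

The optimum lies where 7x1 + 4x2 = 197 and x1 = 25.
Solving simultaneously gives x1 = 25, x2 = 11/2.

x1 = 25, x2 = 11/2, maximum P = 1329/2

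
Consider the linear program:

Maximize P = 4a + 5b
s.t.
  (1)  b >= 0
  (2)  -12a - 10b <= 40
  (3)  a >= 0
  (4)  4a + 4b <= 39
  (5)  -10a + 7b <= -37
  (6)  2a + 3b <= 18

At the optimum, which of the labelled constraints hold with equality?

Feasible corners and P = 4a + 5b:
  (37/10, 0) → P = 74/5
  (9, 0) → P = 36
  (237/44, 53/22) → P = 739/22

The maximum is at (9, 0). Substituting into each constraint, equality holds for (1) and (6); the remaining constraints have slack.

(1) and (6)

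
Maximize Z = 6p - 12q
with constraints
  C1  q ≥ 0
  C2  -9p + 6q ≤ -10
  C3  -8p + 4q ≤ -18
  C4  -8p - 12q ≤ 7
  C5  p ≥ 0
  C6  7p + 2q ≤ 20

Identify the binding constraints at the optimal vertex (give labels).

Feasible corners and Z = 6p - 12q:
  (9/4, 0) → Z = 27/2
  (20/7, 0) → Z = 120/7
  (29/11, 17/22) → Z = 72/11

The maximum is at (20/7, 0). Substituting into each constraint, equality holds for C1 and C6; the remaining constraints have slack.

C1 and C6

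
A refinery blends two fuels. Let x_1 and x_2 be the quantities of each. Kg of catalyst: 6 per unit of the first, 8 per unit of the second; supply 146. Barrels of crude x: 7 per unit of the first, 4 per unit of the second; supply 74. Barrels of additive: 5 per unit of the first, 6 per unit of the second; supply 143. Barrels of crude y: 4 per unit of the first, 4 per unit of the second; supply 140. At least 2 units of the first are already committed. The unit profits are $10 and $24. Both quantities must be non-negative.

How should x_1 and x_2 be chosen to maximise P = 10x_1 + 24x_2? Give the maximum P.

x_1 = 2, x_2 = 15, maximum P = 380

Vertices and P = 10x_1 + 24x_2:
  (74/7, 0) → P = 740/7
  (2, 0) → P = 20
  (2, 15) → P = 380

At the optimal vertex, 7x_1 + 4x_2 = 74 and x_1 = 2.
Solving simultaneously gives x_1 = 2, x_2 = 15.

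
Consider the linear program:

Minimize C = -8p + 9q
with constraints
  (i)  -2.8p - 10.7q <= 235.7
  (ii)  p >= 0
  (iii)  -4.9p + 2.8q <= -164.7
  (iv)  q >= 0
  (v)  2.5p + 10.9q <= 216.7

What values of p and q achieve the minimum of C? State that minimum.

Corner points and C = -8p + 9q:
  (1647/49, 0) → C = -13176/49
  (240199/6041, 65008/6041) → C = -1336520/6041
  (2167/25, 0) → C = -17336/25

At the optimal vertex, q = 0 and 2.5p + 10.9q = 216.7.
Solving simultaneously gives p = 2167/25, q = 0.

p = 86.68, q = 0, minimum C = -693.44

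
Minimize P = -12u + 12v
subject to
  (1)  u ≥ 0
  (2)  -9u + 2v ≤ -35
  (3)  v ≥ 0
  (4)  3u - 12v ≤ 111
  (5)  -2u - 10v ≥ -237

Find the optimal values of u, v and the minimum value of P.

u = 659/9, v = 163/18, minimum P = -770

Extreme points and P = -12u + 12v:
  (35/9, 0) → P = -140/3
  (412/47, 2063/94) → P = 7434/47
  (37, 0) → P = -444
  (659/9, 163/18) → P = -770

The binding constraints are 3u - 12v = 111 and -2u - 10v = -237.
Solving simultaneously gives u = 659/9, v = 163/18.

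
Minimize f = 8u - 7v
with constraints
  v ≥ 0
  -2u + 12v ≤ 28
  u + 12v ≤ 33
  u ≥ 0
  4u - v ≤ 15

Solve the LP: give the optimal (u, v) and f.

u = 0, v = 7/3, minimum f = -49/3

Vertices and f = 8u - 7v:
  (0, 0) → f = 0
  (15/4, 0) → f = 30
  (5/3, 47/18) → f = -89/18
  (0, 7/3) → f = -49/3
  (213/49, 117/49) → f = 885/49

The optimum lies where -2u + 12v = 28 and u = 0.
Solving simultaneously gives u = 0, v = 7/3.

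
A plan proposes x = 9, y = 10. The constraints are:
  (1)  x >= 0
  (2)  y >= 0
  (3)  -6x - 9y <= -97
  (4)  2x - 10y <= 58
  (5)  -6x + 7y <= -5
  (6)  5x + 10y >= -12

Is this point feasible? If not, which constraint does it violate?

Constraint (5): -6x + 7y = 16, which is not ≤ -5. All other constraints are satisfied.

not feasible — violates (5)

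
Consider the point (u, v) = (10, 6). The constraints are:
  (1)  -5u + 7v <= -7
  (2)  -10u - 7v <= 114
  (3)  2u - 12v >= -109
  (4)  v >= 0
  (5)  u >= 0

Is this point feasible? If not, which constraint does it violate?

feasible

(1): -8 ≤ -7 ✓
(2): -142 ≤ 114 ✓
(3): -52 ≥ -109 ✓
(4): 6 ≥ 0 ✓
(5): 10 ≥ 0 ✓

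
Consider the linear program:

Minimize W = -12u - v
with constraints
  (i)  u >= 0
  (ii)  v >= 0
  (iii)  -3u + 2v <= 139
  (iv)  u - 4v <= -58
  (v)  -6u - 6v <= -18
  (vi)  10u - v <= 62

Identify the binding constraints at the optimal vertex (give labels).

(iii) and (vi)

Feasible corners and W = -12u - v:
  (0, 139/2) → W = -139/2
  (0, 29/2) → W = -29/2
  (263/17, 1576/17) → W = -4732/17
  (102/13, 214/13) → W = -1438/13

The minimum is at (263/17, 1576/17). Substituting into each constraint, equality holds for (iii) and (vi); the remaining constraints have slack.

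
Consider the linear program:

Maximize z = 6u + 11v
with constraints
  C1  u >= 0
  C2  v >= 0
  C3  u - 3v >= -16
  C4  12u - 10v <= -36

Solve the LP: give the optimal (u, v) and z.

u = 2, v = 6, maximum z = 78

Vertices and z = 6u + 11v:
  (0, 16/3) → z = 176/3
  (0, 18/5) → z = 198/5
  (2, 6) → z = 78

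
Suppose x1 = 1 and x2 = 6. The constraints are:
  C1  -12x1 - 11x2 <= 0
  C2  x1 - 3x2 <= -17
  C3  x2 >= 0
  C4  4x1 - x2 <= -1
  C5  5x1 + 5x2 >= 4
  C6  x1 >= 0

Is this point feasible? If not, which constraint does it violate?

feasible

C1: -78 ≤ 0 ✓
C2: -17 ≤ -17 ✓
C3: 6 ≥ 0 ✓
C4: -2 ≤ -1 ✓
C5: 35 ≥ 4 ✓
C6: 1 ≥ 0 ✓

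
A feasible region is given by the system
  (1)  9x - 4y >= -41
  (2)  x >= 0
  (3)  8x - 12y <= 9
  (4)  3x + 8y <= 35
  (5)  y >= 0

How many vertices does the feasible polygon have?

Pairwise boundary intersections that survive every other constraint:
  (0, 35/8)
  (0, 0)
  (123/25, 253/100)
  (9/8, 0)

4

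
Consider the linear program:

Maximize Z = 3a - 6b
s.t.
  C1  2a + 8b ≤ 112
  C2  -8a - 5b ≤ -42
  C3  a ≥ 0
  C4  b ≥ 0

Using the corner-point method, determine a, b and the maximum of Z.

a = 56, b = 0, maximum Z = 168

Corner points and Z = 3a - 6b:
  (0, 14) → Z = -84
  (56, 0) → Z = 168
  (0, 42/5) → Z = -252/5
  (21/4, 0) → Z = 63/4

The optimum lies where 2a + 8b = 112 and b = 0.
Solving simultaneously gives a = 56, b = 0.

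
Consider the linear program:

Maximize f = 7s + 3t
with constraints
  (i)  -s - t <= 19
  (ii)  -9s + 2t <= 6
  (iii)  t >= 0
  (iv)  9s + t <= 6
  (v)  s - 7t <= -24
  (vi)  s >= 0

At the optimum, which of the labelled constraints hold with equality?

Vertices and f = 7s + 3t:
  (2/9, 4) → f = 122/9
  (6/61, 210/61) → f = 672/61
  (9/32, 111/32) → f = 99/8

The maximum is at (2/9, 4). Substituting into each constraint, equality holds for (ii) and (iv); the remaining constraints have slack.

(ii) and (iv)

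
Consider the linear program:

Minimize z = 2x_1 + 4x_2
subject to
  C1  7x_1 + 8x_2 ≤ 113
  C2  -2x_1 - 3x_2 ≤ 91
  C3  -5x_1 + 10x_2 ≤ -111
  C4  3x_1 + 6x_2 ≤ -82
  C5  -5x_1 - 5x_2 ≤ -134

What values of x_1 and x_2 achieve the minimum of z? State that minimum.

x_1 = 1067/5, x_2 = -863/5, minimum z = -1318/5

Corner points and z = 2x_1 + 4x_2:
  (1067/5, -863/5) → z = -1318/5
  (507/5, -373/5) → z = -478/5
  (857/5, -723/5) → z = -1178/5

The binding constraints are 7x_1 + 8x_2 = 113 and -2x_1 - 3x_2 = 91.
Solving simultaneously gives x_1 = 1067/5, x_2 = -863/5.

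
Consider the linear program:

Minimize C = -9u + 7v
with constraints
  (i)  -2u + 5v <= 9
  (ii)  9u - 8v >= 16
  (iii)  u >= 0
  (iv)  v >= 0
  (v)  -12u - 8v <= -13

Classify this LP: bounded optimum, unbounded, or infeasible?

From the feasible point (152/29, 113/29), moving in the direction (1, 0) keeps every constraint satisfied while C decreases without bound.

unbounded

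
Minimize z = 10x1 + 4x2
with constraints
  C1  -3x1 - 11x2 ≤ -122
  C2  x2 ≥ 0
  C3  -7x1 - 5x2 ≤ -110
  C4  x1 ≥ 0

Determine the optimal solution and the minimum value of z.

x1 = 0, x2 = 22, minimum z = 88

Vertices and z = 10x1 + 4x2:
  (122/3, 0) → z = 1220/3
  (300/31, 262/31) → z = 4048/31
  (0, 22) → z = 88
The feasible region is unbounded (it extends along (0, 1), (1, 0)), but z strictly increases along every unbounded feasible direction, so there is no improving ray and the minimum is attained at a vertex.

The optimum lies where -7x1 - 5x2 = -110 and x1 = 0.
Solving simultaneously gives x1 = 0, x2 = 22.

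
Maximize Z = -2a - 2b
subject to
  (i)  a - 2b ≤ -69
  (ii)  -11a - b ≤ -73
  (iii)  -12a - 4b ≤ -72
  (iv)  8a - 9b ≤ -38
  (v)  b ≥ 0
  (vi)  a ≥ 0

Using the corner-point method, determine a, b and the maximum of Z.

The feasible region is unbounded (it extends along (0, 1), (9, 8)), but Z strictly decreases along every unbounded feasible direction, so there is no improving ray and the maximum is attained at a vertex.

At the optimal vertex, a - 2b = -69 and -11a - b = -73.
Solving simultaneously gives a = 77/23, b = 832/23.

a = 77/23, b = 832/23, maximum Z = -1818/23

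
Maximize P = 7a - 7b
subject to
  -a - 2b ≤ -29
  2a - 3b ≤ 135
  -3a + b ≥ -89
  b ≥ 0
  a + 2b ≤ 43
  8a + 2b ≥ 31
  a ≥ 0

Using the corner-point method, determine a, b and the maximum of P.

The binding constraints are -3a + b = -89 and b = 0.
Solving simultaneously gives a = 89/3, b = 0.

a = 89/3, b = 0, maximum P = 623/3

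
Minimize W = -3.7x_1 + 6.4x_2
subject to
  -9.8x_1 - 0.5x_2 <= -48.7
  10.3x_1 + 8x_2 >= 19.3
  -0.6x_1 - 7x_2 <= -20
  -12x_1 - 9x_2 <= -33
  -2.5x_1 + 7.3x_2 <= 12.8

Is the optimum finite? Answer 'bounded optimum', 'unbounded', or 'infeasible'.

unbounded

From the feasible point (3309/683, 8339/3415), moving in the direction (7.3, 2.5) keeps every constraint satisfied while W decreases without bound.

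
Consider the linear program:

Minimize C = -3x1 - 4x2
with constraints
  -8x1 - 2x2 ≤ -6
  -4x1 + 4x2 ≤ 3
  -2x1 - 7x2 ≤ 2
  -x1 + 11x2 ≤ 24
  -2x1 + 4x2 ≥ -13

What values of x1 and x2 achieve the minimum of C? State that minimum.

x1 = 239/18, x2 = 61/18, minimum C = -961/18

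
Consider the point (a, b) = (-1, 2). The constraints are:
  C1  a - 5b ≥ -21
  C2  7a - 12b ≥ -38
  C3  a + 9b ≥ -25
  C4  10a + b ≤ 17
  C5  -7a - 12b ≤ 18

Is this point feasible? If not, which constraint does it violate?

C1: -11 ≥ -21 ✓
C2: -31 ≥ -38 ✓
C3: 17 ≥ -25 ✓
C4: -8 ≤ 17 ✓
C5: -17 ≤ 18 ✓

feasible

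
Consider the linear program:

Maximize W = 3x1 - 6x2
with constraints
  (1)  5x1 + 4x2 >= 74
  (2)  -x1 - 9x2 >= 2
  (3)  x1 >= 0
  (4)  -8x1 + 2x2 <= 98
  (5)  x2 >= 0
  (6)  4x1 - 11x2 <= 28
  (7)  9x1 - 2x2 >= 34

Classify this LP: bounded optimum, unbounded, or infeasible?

The boundaries 5x1 + 4x2 = 74 and 4x1 - 11x2 = 28 meet at (926/71, 156/71), but that point violates -x1 - 9x2 ≥ 2. Every candidate vertex is excluded by some other constraint, so the feasible region is empty.

infeasible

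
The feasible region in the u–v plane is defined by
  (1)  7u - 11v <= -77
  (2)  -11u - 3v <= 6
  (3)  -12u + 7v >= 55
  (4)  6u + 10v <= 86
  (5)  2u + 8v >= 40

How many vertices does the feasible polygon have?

4

Of the 10 pairwise boundary intersections, those satisfying every inequality are:
  (-297/142, 805/142)
  (-66/83, 539/83)
  (-159/46, 491/46)
  (26/81, 227/27)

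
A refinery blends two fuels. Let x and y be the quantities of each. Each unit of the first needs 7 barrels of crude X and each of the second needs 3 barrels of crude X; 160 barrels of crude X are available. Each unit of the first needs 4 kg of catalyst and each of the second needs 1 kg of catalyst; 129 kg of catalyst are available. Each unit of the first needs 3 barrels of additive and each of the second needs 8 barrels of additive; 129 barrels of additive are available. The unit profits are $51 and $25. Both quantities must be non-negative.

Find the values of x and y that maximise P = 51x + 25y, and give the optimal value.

x = 19, y = 9, maximum P = 1194

Feasible corners and P = 51x + 25y:
  (0, 0) → P = 0
  (0, 129/8) → P = 3225/8
  (160/7, 0) → P = 8160/7
  (19, 9) → P = 1194

The binding constraints are 7x + 3y = 160 and 3x + 8y = 129.
Solving simultaneously gives x = 19, y = 9.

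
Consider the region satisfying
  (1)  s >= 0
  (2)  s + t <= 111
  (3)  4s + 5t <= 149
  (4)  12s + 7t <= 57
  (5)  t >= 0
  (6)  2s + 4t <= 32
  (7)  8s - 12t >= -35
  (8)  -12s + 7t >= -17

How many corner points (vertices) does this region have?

The feasible vertices (each the meet of two boundaries and inside every other half-plane) are:
  (0, 0)
  (0, 35/12)
  (439/200, 219/50)
  (37/12, 20/7)
  (17/12, 0)

5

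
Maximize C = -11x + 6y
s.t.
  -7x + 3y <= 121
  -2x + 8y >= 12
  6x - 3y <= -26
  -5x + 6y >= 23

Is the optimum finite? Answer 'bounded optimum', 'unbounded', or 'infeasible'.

unbounded

From the feasible point (-466/25, -79/25), moving in the direction (3, 7) keeps every constraint satisfied while C increases without bound.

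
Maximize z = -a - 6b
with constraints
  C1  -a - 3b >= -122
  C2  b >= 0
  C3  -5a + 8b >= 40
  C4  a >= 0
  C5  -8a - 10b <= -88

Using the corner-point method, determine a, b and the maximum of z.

a = 8/3, b = 20/3, maximum z = -128/3

The optimum lies where -5a + 8b = 40 and -8a - 10b = -88.
Solving simultaneously gives a = 8/3, b = 20/3.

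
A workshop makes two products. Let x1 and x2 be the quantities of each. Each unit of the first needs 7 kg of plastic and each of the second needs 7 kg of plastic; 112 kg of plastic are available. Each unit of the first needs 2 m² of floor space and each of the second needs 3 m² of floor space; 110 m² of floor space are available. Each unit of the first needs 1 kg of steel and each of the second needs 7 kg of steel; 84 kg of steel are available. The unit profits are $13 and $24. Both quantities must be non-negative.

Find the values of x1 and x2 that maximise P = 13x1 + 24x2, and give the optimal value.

Extreme points and P = 13x1 + 24x2:
  (0, 0) → P = 0
  (0, 12) → P = 288
  (16, 0) → P = 208
  (14/3, 34/3) → P = 998/3

x1 = 14/3, x2 = 34/3, maximum P = 998/3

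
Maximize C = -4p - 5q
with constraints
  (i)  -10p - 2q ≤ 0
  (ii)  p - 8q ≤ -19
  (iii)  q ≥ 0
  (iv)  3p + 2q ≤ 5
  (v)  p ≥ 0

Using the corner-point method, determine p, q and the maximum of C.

Corner points and C = -4p - 5q:
  (1/13, 31/13) → C = -159/13
  (0, 19/8) → C = -95/8
  (0, 5/2) → C = -25/2

The optimum lies where p - 8q = -19 and p = 0.
Solving simultaneously gives p = 0, q = 19/8.

p = 0, q = 19/8, maximum C = -95/8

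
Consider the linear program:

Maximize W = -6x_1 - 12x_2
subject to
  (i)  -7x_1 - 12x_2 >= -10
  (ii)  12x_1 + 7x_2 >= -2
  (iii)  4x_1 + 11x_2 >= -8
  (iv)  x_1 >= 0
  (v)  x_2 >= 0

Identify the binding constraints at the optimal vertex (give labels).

Extreme points and W = -6x_1 - 12x_2:
  (0, 5/6) → W = -10
  (10/7, 0) → W = -60/7
  (0, 0) → W = 0

The maximum is at (0, 0). Substituting into each constraint, equality holds for (iv) and (v); the remaining constraints have slack.

(iv) and (v)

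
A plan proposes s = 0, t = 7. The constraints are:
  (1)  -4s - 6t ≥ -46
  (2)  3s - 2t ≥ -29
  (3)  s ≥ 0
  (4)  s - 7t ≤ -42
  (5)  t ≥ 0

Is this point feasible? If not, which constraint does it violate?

feasible

(1): -42 ≥ -46 ✓
(2): -14 ≥ -29 ✓
(3): 0 ≥ 0 ✓
(4): -49 ≤ -42 ✓
(5): 7 ≥ 0 ✓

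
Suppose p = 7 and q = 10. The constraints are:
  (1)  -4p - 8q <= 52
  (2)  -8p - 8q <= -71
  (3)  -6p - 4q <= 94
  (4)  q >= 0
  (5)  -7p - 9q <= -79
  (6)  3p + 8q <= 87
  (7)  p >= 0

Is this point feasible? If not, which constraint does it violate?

Constraint (6): 3p + 8q = 101, which is not ≤ 87. All other constraints are satisfied.

not feasible — violates (6)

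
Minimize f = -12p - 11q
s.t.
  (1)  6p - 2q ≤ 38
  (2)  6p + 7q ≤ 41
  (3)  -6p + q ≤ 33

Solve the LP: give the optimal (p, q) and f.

Extreme points and f = -12p - 11q:
  (58/9, 1/3) → f = -81
  (-52/3, -71) → f = 989
  (-95/24, 37/4) → f = -217/4

p = 58/9, q = 1/3, minimum f = -81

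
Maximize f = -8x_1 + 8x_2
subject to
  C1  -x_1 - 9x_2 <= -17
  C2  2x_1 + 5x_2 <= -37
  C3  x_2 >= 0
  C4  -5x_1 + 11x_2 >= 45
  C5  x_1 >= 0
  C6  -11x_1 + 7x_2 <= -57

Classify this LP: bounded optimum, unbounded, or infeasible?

The boundaries -5x_1 + 11x_2 = 45 and -11x_1 + 7x_2 = -57 meet at (471/43, 390/43), but that point violates 2x_1 + 5x_2 ≤ -37. Every candidate vertex is excluded by some other constraint, so the feasible region is empty.

infeasible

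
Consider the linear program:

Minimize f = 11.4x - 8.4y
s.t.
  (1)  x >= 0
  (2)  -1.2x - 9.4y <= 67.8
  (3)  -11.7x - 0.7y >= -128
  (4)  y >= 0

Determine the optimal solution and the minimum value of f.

x = 0, y = 1280/7, minimum f = -1536

Vertices and f = 11.4x - 8.4y:
  (0, 1280/7) → f = -1536
  (0, 0) → f = 0
  (1280/117, 0) → f = 4864/39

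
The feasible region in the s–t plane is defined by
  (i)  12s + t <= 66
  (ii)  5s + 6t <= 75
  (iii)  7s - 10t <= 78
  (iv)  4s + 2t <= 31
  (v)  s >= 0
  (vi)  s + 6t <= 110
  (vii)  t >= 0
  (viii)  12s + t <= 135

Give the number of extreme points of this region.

Of the 27 pairwise boundary intersections, those satisfying every inequality are:
  (101/20, 27/5)
  (11/2, 0)
  (18/7, 145/14)
  (0, 25/2)
  (0, 0)

5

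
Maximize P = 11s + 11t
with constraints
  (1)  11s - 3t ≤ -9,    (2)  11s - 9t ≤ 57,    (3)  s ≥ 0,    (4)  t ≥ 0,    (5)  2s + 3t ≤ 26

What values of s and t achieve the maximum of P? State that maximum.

Feasible corners and P = 11s + 11t:
  (0, 3) → P = 33
  (17/13, 304/39) → P = 3905/39
  (0, 26/3) → P = 286/3

At the optimal vertex, 11s - 3t = -9 and 2s + 3t = 26.
Solving simultaneously gives s = 17/13, t = 304/39.

s = 17/13, t = 304/39, maximum P = 3905/39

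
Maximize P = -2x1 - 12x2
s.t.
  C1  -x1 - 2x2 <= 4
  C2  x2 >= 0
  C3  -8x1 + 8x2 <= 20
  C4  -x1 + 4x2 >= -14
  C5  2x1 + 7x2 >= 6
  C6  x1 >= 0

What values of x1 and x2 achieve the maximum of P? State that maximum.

x1 = 3, x2 = 0, maximum P = -6

Corner points and P = -2x1 - 12x2:
  (14, 0) → P = -28
  (3, 0) → P = -6
  (0, 5/2) → P = -30
  (0, 6/7) → P = -72/7
The feasible region is unbounded (it extends along (1, 1), (4, 1)), but P strictly decreases along every unbounded feasible direction, so there is no improving ray and the maximum is attained at a vertex.

At the optimal vertex, x2 = 0 and 2x1 + 7x2 = 6.
Solving simultaneously gives x1 = 3, x2 = 0.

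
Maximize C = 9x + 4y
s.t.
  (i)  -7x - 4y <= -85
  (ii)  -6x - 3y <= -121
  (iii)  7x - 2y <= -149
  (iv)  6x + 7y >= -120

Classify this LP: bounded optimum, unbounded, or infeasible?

From the feasible point (-205/33, 1741/33), moving in the direction (2, 7) keeps every constraint satisfied while C increases without bound.

unbounded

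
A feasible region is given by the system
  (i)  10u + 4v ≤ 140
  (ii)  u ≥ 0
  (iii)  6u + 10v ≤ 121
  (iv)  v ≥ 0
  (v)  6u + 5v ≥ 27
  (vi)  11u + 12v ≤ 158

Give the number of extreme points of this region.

The feasible vertices (each the meet of two boundaries and inside every other half-plane) are:
  (14, 0)
  (262/19, 10/19)
  (0, 121/10)
  (0, 27/5)
  (64/19, 383/38)
  (9/2, 0)

6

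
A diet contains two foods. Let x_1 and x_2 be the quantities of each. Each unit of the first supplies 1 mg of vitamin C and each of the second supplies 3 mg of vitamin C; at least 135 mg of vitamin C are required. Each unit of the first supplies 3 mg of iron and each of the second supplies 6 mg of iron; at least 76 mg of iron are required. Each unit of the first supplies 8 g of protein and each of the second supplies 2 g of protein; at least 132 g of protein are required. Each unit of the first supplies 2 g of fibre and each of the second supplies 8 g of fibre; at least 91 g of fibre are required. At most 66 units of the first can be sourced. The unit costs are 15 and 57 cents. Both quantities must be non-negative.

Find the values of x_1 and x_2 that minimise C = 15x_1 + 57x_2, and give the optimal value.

x_1 = 66, x_2 = 23, minimum C = 2301

Corner points and C = 15x_1 + 57x_2:
  (0, 66) → C = 3762
  (63/11, 474/11) → C = 27963/11
  (66, 23) → C = 2301
The feasible region is unbounded (it extends along (0, 1)), but C strictly increases along every unbounded feasible direction, so there is no improving ray and the minimum is attained at a vertex.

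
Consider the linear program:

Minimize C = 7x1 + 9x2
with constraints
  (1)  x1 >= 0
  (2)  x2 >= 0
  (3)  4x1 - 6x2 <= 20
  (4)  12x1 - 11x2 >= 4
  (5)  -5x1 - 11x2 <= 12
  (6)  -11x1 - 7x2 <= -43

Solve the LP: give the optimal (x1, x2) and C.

Feasible corners and C = 7x1 + 9x2:
  (5, 0) → C = 35
  (43/11, 0) → C = 301/11
  (501/205, 472/205) → C = 1551/41
The feasible region is unbounded (it extends along (3, 2), (11, 12)), but C strictly increases along every unbounded feasible direction, so there is no improving ray and the minimum is attained at a vertex.

x1 = 43/11, x2 = 0, minimum C = 301/11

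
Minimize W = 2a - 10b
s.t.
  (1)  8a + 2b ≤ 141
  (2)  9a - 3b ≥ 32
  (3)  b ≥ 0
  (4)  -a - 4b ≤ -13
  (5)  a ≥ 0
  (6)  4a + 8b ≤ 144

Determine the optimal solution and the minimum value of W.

Feasible corners and W = 2a - 10b:
  (141/8, 0) → W = 141/4
  (15, 21/2) → W = -75
  (167/39, 85/39) → W = -172/13
  (172/21, 292/21) → W = -368/3
  (13, 0) → W = 26

At the optimal vertex, 9a - 3b = 32 and 4a + 8b = 144.
Solving simultaneously gives a = 172/21, b = 292/21.

a = 172/21, b = 292/21, minimum W = -368/3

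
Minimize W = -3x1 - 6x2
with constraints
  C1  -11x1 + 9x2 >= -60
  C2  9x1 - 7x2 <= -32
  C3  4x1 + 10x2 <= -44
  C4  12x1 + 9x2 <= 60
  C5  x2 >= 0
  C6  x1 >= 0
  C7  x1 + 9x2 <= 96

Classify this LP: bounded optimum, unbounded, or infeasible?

infeasible

The boundaries 9x1 - 7x2 = -32 and 12x1 + 9x2 = 60 meet at (4/5, 28/5), but that point violates 4x1 + 10x2 ≤ -44. Every candidate vertex is excluded by some other constraint, so the feasible region is empty.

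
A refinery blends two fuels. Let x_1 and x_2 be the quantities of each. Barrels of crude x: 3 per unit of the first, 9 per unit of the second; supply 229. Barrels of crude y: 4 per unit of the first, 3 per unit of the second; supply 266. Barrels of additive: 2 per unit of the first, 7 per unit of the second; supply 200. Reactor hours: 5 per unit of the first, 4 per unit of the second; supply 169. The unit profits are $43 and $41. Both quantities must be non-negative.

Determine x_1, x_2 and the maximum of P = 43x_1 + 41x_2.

x_1 = 55/3, x_2 = 58/3, maximum P = 1581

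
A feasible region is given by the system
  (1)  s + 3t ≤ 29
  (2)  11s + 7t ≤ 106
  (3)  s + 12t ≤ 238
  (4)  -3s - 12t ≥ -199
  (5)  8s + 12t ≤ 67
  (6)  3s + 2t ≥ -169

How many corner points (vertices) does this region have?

Pairwise boundary intersections that survive every other constraint:
  (-122/3, 209/9)
  (-49/4, 55/4)
  (803/76, -111/76)
  (1395, -2177)
  (-1252/17, 883/34)

5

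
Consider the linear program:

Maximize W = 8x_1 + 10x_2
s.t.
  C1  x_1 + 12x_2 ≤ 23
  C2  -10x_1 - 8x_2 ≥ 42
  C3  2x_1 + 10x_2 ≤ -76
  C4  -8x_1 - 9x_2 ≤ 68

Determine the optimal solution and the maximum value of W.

Corner points and W = 8x_1 + 10x_2:
  (47/21, -169/21) → W = -438/7
  (83/13, -172/13) → W = -1056/13
  (2/31, -236/31) → W = -2344/31

At the optimal vertex, -10x_1 - 8x_2 = 42 and 2x_1 + 10x_2 = -76.
Solving simultaneously gives x_1 = 47/21, x_2 = -169/21.

x_1 = 47/21, x_2 = -169/21, maximum W = -438/7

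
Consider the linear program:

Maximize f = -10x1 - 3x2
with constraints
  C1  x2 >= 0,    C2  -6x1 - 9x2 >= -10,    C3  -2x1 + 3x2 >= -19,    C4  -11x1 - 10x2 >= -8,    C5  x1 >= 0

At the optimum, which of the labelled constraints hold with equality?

Corner points and f = -10x1 - 3x2:
  (8/11, 0) → f = -80/11
  (0, 0) → f = 0
  (0, 4/5) → f = -12/5

The maximum is at (0, 0). Substituting into each constraint, equality holds for C1 and C5; the remaining constraints have slack.

C1 and C5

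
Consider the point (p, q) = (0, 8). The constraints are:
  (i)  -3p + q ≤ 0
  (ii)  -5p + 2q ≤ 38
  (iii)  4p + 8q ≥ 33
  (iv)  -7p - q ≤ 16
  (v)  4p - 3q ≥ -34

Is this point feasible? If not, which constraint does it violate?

not feasible — violates (i)

Constraint (i): -3p + q = 8, which is not ≤ 0. All other constraints are satisfied.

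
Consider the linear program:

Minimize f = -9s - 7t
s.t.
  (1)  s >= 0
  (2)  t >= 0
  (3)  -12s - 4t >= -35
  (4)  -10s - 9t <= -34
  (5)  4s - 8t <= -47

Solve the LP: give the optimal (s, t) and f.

At the optimal vertex, s = 0 and -12s - 4t = -35.
Solving simultaneously gives s = 0, t = 35/4.

s = 0, t = 35/4, minimum f = -245/4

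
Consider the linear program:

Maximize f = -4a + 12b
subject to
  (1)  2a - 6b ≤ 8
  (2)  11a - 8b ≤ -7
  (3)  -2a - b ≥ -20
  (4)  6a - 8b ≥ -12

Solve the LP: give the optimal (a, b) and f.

a = 1, b = 9/4, maximum f = 23

Corner points and f = -4a + 12b:
  (-53/25, -51/25) → f = -16
  (-34/5, -18/5) → f = -16
  (1, 9/4) → f = 23

At the optimal vertex, 11a - 8b = -7 and 6a - 8b = -12.
Solving simultaneously gives a = 1, b = 9/4.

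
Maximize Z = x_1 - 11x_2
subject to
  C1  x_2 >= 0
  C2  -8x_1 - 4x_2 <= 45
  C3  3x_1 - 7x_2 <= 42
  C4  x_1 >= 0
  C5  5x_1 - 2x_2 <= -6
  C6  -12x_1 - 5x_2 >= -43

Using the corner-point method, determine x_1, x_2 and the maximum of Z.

x_1 = 0, x_2 = 3, maximum Z = -33

Feasible corners and Z = x_1 - 11x_2:
  (0, 3) → Z = -33
  (0, 43/5) → Z = -473/5
  (8/7, 41/7) → Z = -443/7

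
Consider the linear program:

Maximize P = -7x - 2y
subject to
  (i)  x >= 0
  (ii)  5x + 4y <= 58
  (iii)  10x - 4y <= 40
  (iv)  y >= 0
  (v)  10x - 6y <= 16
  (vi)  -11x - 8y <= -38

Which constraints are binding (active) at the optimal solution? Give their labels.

Extreme points and P = -7x - 2y:
  (0, 29/2) → P = -29
  (0, 19/4) → P = -19/2
  (206/35, 50/7) → P = -1942/35
  (178/73, 102/73) → P = -1450/73

The maximum is at (0, 19/4). Substituting into each constraint, equality holds for (i) and (vi); the remaining constraints have slack.

(i) and (vi)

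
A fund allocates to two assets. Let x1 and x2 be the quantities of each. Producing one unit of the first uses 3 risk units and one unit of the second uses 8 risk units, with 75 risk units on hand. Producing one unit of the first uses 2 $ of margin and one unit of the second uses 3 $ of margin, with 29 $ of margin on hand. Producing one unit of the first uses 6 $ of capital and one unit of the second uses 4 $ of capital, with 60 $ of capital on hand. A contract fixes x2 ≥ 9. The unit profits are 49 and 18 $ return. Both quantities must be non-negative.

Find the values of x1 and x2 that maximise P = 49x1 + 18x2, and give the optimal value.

Extreme points and P = 49x1 + 18x2:
  (0, 75/8) → P = 675/4
  (0, 9) → P = 162
  (1, 9) → P = 211

x1 = 1, x2 = 9, maximum P = 211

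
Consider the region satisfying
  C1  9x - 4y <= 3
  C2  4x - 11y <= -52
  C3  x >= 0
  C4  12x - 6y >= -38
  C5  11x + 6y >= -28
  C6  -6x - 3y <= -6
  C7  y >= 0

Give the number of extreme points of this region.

4

Of the 21 pairwise boundary intersections, those satisfying every inequality are:
  (241/83, 480/83)
  (85/3, 63)
  (0, 52/11)
  (0, 19/3)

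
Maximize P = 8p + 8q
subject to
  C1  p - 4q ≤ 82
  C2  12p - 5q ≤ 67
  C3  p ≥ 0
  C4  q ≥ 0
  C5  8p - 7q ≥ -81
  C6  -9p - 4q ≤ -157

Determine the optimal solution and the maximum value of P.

p = 437/22, q = 377/11, maximum P = 4764/11

Feasible corners and P = 8p + 8q:
  (437/22, 377/11) → P = 4764/11
  (351/31, 427/31) → P = 6224/31
  (155/19, 397/19) → P = 4416/19

The optimum lies where 12p - 5q = 67 and 8p - 7q = -81.
Solving simultaneously gives p = 437/22, q = 377/11.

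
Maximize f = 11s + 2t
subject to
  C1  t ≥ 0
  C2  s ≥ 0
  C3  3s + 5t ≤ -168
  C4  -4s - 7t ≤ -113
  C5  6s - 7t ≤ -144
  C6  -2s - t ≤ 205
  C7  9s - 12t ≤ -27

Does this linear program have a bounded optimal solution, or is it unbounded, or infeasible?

The boundaries s = 0 and 6s - 7t = -144 meet at (0, 144/7), but that point violates 3s + 5t ≤ -168. Every candidate vertex is excluded by some other constraint, so the feasible region is empty.

infeasible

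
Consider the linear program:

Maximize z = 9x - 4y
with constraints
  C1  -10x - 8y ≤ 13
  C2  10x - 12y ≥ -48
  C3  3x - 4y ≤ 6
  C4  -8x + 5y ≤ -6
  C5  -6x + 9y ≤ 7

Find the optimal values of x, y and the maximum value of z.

x = 82/3, y = 19, maximum z = 170

Feasible corners and z = 9x - 4y:
  (-1/16, -99/64) → z = 45/8
  (-17/114, -82/57) → z = 503/114
  (82/3, 19) → z = 170
  (89/42, 46/21) → z = 433/42

The optimum lies where 3x - 4y = 6 and -6x + 9y = 7.
Solving simultaneously gives x = 82/3, y = 19.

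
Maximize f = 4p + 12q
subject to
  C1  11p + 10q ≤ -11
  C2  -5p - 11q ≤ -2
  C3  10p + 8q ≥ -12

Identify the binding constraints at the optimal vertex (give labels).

C1 and C3

Extreme points and f = 4p + 12q:
  (-141/71, 77/71) → f = 360/71
  (-8/3, 11/6) → f = 34/3
  (-74/35, 8/7) → f = 184/35

The maximum is at (-8/3, 11/6). Substituting into each constraint, equality holds for C1 and C3; the remaining constraints have slack.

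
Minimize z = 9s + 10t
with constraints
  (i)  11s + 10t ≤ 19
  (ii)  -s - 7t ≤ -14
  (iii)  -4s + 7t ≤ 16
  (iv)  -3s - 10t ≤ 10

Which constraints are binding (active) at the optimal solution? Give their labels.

(ii) and (iii)

Corner points and z = 9s + 10t:
  (-7/67, 135/67) → z = 1287/67
  (-3/13, 28/13) → z = 253/13
  (-2/5, 72/35) → z = 594/35

The minimum is at (-2/5, 72/35). Substituting into each constraint, equality holds for (ii) and (iii); the remaining constraints have slack.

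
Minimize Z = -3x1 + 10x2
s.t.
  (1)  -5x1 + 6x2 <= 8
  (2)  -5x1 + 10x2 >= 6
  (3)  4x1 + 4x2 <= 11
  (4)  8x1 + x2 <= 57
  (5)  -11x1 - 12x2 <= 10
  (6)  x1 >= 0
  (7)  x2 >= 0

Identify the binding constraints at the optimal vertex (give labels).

Extreme points and Z = -3x1 + 10x2:
  (17/22, 87/44) → Z = 192/11
  (0, 4/3) → Z = 40/3
  (43/30, 79/60) → Z = 133/15
  (0, 3/5) → Z = 6

The minimum is at (0, 3/5). Substituting into each constraint, equality holds for (2) and (6); the remaining constraints have slack.

(2) and (6)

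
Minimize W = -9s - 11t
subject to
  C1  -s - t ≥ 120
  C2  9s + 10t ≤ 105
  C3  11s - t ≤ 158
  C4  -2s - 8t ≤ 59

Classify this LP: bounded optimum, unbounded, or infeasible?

unbounded

From the feasible point (-1305, 1185), moving in the direction (-10, 9) keeps every constraint satisfied while W decreases without bound.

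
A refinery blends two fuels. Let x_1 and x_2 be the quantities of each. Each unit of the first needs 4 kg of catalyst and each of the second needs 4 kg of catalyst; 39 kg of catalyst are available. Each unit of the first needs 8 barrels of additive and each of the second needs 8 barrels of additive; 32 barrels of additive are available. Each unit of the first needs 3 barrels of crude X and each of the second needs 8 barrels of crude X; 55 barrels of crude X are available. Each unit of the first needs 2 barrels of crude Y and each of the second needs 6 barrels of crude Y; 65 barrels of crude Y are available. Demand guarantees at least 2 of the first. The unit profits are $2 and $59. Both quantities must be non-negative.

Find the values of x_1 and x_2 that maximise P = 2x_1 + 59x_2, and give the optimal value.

Vertices and P = 2x_1 + 59x_2:
  (4, 0) → P = 8
  (2, 0) → P = 4
  (2, 2) → P = 122

x_1 = 2, x_2 = 2, maximum P = 122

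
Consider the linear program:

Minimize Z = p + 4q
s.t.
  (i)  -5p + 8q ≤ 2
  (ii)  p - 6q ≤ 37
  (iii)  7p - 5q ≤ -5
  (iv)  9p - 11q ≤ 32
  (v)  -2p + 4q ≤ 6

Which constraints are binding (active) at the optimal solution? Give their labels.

(i) and (ii)

Extreme points and Z = p + 4q:
  (-14, -17/2) → Z = -48
  (-30/31, -11/31) → Z = -74/31
  (-215/37, -264/37) → Z = -1271/37

The minimum is at (-14, -17/2). Substituting into each constraint, equality holds for (i) and (ii); the remaining constraints have slack.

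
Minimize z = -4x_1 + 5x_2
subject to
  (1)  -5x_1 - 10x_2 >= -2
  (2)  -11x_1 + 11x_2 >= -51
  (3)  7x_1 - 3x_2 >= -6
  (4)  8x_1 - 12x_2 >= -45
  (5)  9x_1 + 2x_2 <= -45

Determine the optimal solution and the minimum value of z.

x_1 = -219/44, x_2 = -423/44, minimum z = -1239/44

Extreme points and z = -4x_1 + 5x_2:
  (-219/44, -423/44) → z = -1239/44
  (-393/121, -954/121) → z = -3198/121
  (-147/41, -261/41) → z = -717/41

The binding constraints are -11x_1 + 11x_2 = -51 and 7x_1 - 3x_2 = -6.
Solving simultaneously gives x_1 = -219/44, x_2 = -423/44.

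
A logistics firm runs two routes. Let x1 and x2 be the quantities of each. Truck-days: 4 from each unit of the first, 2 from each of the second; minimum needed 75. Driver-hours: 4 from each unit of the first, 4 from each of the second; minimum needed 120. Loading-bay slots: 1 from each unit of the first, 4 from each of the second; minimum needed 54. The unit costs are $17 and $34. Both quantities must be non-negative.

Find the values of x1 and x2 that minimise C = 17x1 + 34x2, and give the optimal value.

x1 = 22, x2 = 8, minimum C = 646

Extreme points and C = 17x1 + 34x2:
  (0, 75/2) → C = 1275
  (54, 0) → C = 918
  (15/2, 45/2) → C = 1785/2
  (22, 8) → C = 646
The feasible region is unbounded (it extends along (0, 1), (1, 0)), but C strictly increases along every unbounded feasible direction, so there is no improving ray and the minimum is attained at a vertex.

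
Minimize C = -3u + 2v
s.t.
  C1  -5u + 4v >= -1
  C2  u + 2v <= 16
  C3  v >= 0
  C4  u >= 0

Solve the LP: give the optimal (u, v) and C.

Feasible corners and C = -3u + 2v:
  (33/7, 79/14) → C = -20/7
  (1/5, 0) → C = -3/5
  (0, 8) → C = 16
  (0, 0) → C = 0

u = 33/7, v = 79/14, minimum C = -20/7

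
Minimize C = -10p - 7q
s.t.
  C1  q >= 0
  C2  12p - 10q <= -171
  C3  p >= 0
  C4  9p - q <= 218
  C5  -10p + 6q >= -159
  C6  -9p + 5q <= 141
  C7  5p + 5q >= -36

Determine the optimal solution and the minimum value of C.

p = 1231/36, q = 359/4, minimum C = -34927/36

Extreme points and C = -10p - 7q:
  (0, 171/10) → C = -1197/10
  (2351/78, 1385/26) → C = -52595/78
  (0, 141/5) → C = -987/5
  (1231/36, 359/4) → C = -34927/36

The binding constraints are 9p - q = 218 and -9p + 5q = 141.
Solving simultaneously gives p = 1231/36, q = 359/4.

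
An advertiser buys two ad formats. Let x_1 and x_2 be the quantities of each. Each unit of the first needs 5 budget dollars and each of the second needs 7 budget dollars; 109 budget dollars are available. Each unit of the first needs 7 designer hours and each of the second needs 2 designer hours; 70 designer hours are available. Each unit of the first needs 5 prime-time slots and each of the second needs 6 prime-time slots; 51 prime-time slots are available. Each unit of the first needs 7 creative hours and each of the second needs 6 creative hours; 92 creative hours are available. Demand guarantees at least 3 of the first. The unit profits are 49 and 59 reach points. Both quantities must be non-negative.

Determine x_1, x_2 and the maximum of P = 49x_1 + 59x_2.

Corner points and P = 49x_1 + 59x_2:
  (10, 0) → P = 490
  (3, 0) → P = 147
  (159/16, 7/32) → P = 15995/32
  (3, 6) → P = 501

The optimum lies where 5x_1 + 6x_2 = 51 and x_1 = 3.
Solving simultaneously gives x_1 = 3, x_2 = 6.

x_1 = 3, x_2 = 6, maximum P = 501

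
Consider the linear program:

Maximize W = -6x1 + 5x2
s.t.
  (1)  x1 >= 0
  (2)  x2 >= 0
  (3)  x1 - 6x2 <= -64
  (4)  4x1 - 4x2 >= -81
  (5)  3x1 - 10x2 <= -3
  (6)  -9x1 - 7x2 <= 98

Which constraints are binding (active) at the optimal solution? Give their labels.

Extreme points and W = -6x1 + 5x2:
  (0, 32/3) → W = 160/3
  (0, 81/4) → W = 405/4
  (311/4, 189/8) → W = -2787/8
The feasible region is unbounded (it extends along (1, 1), (10, 3)), but W strictly decreases along every unbounded feasible direction, so there is no improving ray and the maximum is attained at a vertex.

The maximum is at (0, 81/4). Substituting into each constraint, equality holds for (1) and (4); the remaining constraints have slack.

(1) and (4)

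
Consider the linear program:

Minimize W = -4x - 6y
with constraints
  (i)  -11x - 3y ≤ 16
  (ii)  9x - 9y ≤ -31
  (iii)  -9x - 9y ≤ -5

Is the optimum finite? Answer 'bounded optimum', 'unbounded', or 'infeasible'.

unbounded

From the feasible point (-53/24, 199/72), moving in the direction (9, 9) keeps every constraint satisfied while W decreases without bound.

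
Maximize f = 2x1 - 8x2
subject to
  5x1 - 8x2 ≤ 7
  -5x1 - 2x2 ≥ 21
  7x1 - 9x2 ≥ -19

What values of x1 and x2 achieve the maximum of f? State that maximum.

Extreme points and f = 2x1 - 8x2:
  (-77/25, -14/5) → f = 406/25
  (-215/11, -144/11) → f = 722/11
  (-227/59, -52/59) → f = -38/59

At the optimal vertex, 5x1 - 8x2 = 7 and 7x1 - 9x2 = -19.
Solving simultaneously gives x1 = -215/11, x2 = -144/11.

x1 = -215/11, x2 = -144/11, maximum f = 722/11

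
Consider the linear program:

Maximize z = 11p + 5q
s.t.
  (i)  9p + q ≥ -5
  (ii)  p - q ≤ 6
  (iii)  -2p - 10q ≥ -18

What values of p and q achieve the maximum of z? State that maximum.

p = 13/2, q = 1/2, maximum z = 74

Extreme points and z = 11p + 5q:
  (1/10, -59/10) → z = -142/5
  (-17/22, 43/22) → z = 14/11
  (13/2, 1/2) → z = 74

The binding constraints are p - q = 6 and -2p - 10q = -18.
Solving simultaneously gives p = 13/2, q = 1/2.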